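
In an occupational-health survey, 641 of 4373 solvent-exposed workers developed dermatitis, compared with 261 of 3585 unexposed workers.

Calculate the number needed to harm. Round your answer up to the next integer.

14

risk, solvent-exposed workers = 641/4373 = 0.146581
risk, unexposed workers = 261/3585 = 0.072803
absolute risk difference = 0.073778
1 / 0.073778 = 13.554 → round up → 14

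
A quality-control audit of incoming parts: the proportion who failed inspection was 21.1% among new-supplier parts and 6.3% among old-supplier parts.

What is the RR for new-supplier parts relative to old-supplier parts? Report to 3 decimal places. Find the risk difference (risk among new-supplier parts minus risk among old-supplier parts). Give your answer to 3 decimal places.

RR = 3.349; RD = 0.148

RR = 0.2110 / 0.0630 = 3.349
risk difference = 0.2110 − 0.0630 = 0.148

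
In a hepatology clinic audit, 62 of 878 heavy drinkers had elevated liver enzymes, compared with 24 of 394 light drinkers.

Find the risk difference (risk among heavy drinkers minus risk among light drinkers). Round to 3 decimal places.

risk, heavy drinkers = 62/878 = 0.0706
risk, light drinkers = 24/394 = 0.0609
risk difference = 0.0706 − 0.0609 = 0.010

RD ≈ 0.010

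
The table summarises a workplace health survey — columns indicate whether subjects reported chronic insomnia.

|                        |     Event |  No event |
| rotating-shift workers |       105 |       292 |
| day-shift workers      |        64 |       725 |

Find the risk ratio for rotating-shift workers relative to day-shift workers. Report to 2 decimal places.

RR: 3.26

risk, rotating-shift workers = 105/397 = 0.2645
risk, day-shift workers = 64/789 = 0.0811
RR = 0.2645 / 0.0811 = 3.26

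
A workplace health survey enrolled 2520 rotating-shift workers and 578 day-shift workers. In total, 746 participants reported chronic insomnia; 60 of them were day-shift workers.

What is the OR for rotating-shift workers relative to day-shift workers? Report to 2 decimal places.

rotating-shift workers with the outcome: 746 − 60 = 686
rotating-shift workers without the outcome: 2520 − 686 = 1834
day-shift workers without the outcome: 578 − 60 = 518
odds, rotating-shift workers = 686/1834 = 0.3740
odds, day-shift workers = 60/518 = 0.1158
OR = 0.3740 / 0.1158 = 3.23

3.23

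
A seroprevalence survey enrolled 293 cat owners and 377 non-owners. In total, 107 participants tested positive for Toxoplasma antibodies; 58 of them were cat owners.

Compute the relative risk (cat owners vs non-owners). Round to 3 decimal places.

RR = 1.523

cat owners without the outcome: 293 − 58 = 235
non-owners with the outcome: 107 − 58 = 49
non-owners without the outcome: 377 − 49 = 328
risk, cat owners = 58/293 = 0.1980
risk, non-owners = 49/377 = 0.1300
RR = 0.1980 / 0.1300 = 1.523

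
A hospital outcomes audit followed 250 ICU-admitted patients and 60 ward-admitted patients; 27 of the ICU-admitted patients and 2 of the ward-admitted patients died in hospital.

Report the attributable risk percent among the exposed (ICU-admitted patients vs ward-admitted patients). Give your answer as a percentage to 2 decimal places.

risk, ICU-admitted patients = 27/250 = 0.10800
risk, ward-admitted patients = 2/60 = 0.03333
AR% = (0.10800 − 0.03333) / 0.10800 = 0.6914 → 69.14%

AR%: 69.14%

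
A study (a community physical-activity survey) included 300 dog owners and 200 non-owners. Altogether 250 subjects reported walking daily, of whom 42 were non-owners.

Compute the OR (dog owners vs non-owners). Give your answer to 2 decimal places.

OR = 8.51

dog owners with the outcome: 250 − 42 = 208
dog owners without the outcome: 300 − 208 = 92
non-owners without the outcome: 200 − 42 = 158
odds, dog owners = 208/92 = 2.2609
odds, non-owners = 42/158 = 0.2658
OR = 2.2609 / 0.2658 = 8.51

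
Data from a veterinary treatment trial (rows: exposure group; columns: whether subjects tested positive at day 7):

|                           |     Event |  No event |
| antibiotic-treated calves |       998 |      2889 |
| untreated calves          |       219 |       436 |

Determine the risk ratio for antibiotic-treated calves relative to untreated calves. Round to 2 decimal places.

RR = 0.77

risk, antibiotic-treated calves = 998/3887 = 0.2568
risk, untreated calves = 219/655 = 0.3344
RR = 0.2568 / 0.3344 = 0.77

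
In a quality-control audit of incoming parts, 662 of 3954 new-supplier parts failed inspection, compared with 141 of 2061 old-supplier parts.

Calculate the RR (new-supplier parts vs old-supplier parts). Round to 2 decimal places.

RR ≈ 2.45

risk, new-supplier parts = 662/3954 = 0.1674
risk, old-supplier parts = 141/2061 = 0.0684
RR = 0.1674 / 0.0684 = 2.45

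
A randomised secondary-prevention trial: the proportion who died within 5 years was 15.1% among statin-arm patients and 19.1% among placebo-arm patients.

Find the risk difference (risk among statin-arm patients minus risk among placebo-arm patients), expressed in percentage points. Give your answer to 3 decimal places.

risk difference = 0.1510 − 0.1910 = -0.0400 → -4.000 percentage points

-4.000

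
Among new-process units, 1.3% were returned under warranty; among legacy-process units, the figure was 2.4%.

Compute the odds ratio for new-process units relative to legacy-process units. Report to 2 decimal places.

OR = 0.54

odds, new-process units = 0.01300/0.98700 = 0.01317
odds, legacy-process units = 0.02400/0.97600 = 0.02459
OR = 0.01317 / 0.02459 = 0.54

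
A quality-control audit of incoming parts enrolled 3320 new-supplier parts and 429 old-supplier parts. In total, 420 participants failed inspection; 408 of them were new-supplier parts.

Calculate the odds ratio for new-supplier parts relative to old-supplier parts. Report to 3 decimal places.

new-supplier parts without the outcome: 3320 − 408 = 2912
old-supplier parts with the outcome: 420 − 408 = 12
old-supplier parts without the outcome: 429 − 12 = 417
OR = (408 × 417) / (2912 × 12) = 170136/34944 ≈ 4.869

4.869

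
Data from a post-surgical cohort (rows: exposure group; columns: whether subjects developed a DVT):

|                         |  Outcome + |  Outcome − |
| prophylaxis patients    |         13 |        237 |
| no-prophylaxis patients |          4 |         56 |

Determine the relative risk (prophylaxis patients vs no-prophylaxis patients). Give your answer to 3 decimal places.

RR: 0.780

risk, prophylaxis patients = 13/250 = 0.0520
risk, no-prophylaxis patients = 4/60 = 0.0667
RR = 0.0520 / 0.0667 = 0.780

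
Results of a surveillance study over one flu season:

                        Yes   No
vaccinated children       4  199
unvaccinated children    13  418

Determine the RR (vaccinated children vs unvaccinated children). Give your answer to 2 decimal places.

0.65

risk, vaccinated children = 4/203 = 0.01970
risk, unvaccinated children = 13/431 = 0.03016
RR = 0.01970 / 0.03016 = 0.65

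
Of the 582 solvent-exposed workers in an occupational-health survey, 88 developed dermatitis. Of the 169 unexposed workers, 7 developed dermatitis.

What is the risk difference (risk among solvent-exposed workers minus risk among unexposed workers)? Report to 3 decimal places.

0.110

risk, solvent-exposed workers = 88/582 = 0.15120
risk, unexposed workers = 7/169 = 0.04142
risk difference = 0.15120 − 0.04142 = 0.110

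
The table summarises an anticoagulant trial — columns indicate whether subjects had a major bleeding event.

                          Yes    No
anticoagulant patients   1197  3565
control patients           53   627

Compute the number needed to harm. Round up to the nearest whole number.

risk, anticoagulant patients = 1197/4762 = 0.251365
risk, control patients = 53/680 = 0.077941
absolute risk difference = 0.173424
1 / 0.173424 = 5.766 → round up → 6

NNH = 6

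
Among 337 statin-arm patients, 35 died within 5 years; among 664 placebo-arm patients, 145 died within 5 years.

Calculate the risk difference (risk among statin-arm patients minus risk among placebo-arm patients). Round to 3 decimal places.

risk, statin-arm patients = 35/337 = 0.1039
risk, placebo-arm patients = 145/664 = 0.2184
risk difference = 0.1039 − 0.2184 = -0.115

RD = -0.115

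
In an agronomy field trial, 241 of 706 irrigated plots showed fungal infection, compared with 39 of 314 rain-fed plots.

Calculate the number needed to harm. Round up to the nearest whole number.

risk, irrigated plots = 241/706 = 0.341360
risk, rain-fed plots = 39/314 = 0.124204
absolute risk difference = 0.217156
1 / 0.217156 = 4.605 → round up → 5

NNH = 5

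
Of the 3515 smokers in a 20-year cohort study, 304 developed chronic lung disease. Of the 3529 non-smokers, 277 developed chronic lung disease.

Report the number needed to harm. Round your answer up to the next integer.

risk, smokers = 304/3515 = 0.086486
risk, non-smokers = 277/3529 = 0.078492
absolute risk difference = 0.007994
1 / 0.007994 = 125.094 → round up → 126

126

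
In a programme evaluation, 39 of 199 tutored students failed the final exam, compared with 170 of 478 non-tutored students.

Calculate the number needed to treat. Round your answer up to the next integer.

risk, tutored students = 39/199 = 0.195980
risk, non-tutored students = 170/478 = 0.355649
absolute risk difference = 0.159669
1 / 0.159669 = 6.263 → round up → 7

NNT: 7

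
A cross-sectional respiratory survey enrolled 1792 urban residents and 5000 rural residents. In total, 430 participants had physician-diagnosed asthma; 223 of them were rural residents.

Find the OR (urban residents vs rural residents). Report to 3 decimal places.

OR ≈ 2.798

urban residents with the outcome: 430 − 223 = 207
urban residents without the outcome: 1792 − 207 = 1585
rural residents without the outcome: 5000 − 223 = 4777
OR = (207 × 4777) / (1585 × 223) = 988839/353455 ≈ 2.798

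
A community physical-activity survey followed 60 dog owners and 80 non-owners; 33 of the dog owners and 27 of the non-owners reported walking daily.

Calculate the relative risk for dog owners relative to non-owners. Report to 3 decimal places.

risk, dog owners = 33/60 = 0.5500
risk, non-owners = 27/80 = 0.3375
RR = 0.5500 / 0.3375 = 1.630

RR = 1.630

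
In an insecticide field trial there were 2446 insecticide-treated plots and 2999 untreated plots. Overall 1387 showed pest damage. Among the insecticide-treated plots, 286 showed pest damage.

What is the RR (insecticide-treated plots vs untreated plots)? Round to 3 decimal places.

insecticide-treated plots without the outcome: 2446 − 286 = 2160
untreated plots with the outcome: 1387 − 286 = 1101
untreated plots without the outcome: 2999 − 1101 = 1898
risk, insecticide-treated plots = 286/2446 = 0.1169
risk, untreated plots = 1101/2999 = 0.3671
RR = 0.1169 / 0.3671 = 0.318

RR = 0.318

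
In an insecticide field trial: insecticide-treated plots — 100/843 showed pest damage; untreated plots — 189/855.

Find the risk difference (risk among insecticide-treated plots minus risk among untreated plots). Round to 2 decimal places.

-0.10

risk, insecticide-treated plots = 100/843 = 0.1186
risk, untreated plots = 189/855 = 0.2211
risk difference = 0.1186 − 0.2211 = -0.10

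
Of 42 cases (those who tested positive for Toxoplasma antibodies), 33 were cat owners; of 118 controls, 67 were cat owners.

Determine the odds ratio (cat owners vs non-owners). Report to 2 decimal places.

OR = (33 × 51) / (67 × 9) = 1683/603 ≈ 2.79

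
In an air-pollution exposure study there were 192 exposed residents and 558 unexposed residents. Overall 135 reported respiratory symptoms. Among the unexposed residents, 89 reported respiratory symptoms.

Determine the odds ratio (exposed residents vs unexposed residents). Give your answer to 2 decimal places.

exposed residents with the outcome: 135 − 89 = 46
exposed residents without the outcome: 192 − 46 = 146
unexposed residents without the outcome: 558 − 89 = 469
OR = (46 × 469) / (146 × 89) = 21574/12994 ≈ 1.66

OR: 1.66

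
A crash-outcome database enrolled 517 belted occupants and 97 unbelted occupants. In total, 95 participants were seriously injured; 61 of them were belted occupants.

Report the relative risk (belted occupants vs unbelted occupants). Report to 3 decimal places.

belted occupants without the outcome: 517 − 61 = 456
unbelted occupants with the outcome: 95 − 61 = 34
unbelted occupants without the outcome: 97 − 34 = 63
risk, belted occupants = 61/517 = 0.1180
risk, unbelted occupants = 34/97 = 0.3505
RR = 0.1180 / 0.3505 = 0.337

0.337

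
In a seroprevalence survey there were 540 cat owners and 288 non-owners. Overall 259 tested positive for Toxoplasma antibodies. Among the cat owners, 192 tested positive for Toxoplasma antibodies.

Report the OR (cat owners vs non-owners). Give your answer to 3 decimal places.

cat owners without the outcome: 540 − 192 = 348
non-owners with the outcome: 259 − 192 = 67
non-owners without the outcome: 288 − 67 = 221
OR = (192 × 221) / (348 × 67) = 42432/23316 ≈ 1.820

OR = 1.820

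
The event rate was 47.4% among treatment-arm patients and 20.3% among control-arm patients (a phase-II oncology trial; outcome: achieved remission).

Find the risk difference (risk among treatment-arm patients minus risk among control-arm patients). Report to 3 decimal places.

risk difference = 0.4740 − 0.2030 = 0.271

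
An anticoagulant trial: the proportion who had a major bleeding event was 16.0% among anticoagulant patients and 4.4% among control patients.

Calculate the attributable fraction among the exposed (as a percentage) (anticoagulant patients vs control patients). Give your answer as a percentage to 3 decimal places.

AR% = (0.16000 − 0.04400) / 0.16000 = 0.7250 → 72.500%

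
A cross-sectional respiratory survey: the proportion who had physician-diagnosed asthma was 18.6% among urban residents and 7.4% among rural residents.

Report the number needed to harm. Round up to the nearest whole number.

9

absolute risk difference = 0.112000
1 / 0.112000 = 8.929 → round up → 9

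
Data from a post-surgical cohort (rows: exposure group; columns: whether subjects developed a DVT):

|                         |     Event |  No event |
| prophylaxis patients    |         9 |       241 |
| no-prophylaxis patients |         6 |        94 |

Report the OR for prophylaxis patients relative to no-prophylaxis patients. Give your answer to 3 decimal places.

OR = (9 × 94) / (241 × 6) = 846/1446 ≈ 0.585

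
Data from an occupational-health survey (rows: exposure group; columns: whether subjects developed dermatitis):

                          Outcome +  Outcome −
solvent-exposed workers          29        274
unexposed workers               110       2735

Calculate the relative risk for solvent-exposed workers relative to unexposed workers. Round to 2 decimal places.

RR: 2.48

risk, solvent-exposed workers = 29/303 = 0.09571
risk, unexposed workers = 110/2845 = 0.03866
RR = 0.09571 / 0.03866 = 2.48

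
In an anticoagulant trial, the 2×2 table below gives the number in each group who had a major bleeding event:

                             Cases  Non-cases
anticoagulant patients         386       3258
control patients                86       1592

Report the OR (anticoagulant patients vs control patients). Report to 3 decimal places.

OR = (386 × 1592) / (3258 × 86) = 614512/280188 ≈ 2.193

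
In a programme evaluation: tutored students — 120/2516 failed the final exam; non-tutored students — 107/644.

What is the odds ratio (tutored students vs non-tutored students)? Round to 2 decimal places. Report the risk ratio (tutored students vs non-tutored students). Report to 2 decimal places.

OR = (120 × 537) / (2396 × 107) = 64440/256372 ≈ 0.25
risk, tutored students = 120/2516 = 0.04769
risk, non-tutored students = 107/644 = 0.16615
RR = 0.04769 / 0.16615 = 0.29

OR = 0.25; RR = 0.29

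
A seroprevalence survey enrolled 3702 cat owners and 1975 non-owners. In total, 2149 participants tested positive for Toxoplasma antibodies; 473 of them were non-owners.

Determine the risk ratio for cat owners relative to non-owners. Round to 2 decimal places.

cat owners with the outcome: 2149 − 473 = 1676
cat owners without the outcome: 3702 − 1676 = 2026
non-owners without the outcome: 1975 − 473 = 1502
risk, cat owners = 1676/3702 = 0.4527
risk, non-owners = 473/1975 = 0.2395
RR = 0.4527 / 0.2395 = 1.89

1.89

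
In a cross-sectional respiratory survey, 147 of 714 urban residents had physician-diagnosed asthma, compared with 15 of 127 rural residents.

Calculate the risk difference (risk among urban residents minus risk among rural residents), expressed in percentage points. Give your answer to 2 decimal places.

8.78

risk, urban residents = 147/714 = 0.2059
risk, rural residents = 15/127 = 0.1181
risk difference = 0.2059 − 0.1181 = 0.0878 → 8.78 percentage points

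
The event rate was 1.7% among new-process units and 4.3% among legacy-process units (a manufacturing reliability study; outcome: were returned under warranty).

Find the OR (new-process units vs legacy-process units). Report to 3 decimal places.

OR ≈ 0.385

odds, new-process units = 0.01700/0.98300 = 0.01729
odds, legacy-process units = 0.04300/0.95700 = 0.04493
OR = 0.01729 / 0.04493 = 0.385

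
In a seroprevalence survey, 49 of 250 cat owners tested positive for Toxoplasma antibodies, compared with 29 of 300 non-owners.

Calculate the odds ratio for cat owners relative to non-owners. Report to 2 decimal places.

OR = (49 × 271) / (201 × 29) = 13279/5829 ≈ 2.28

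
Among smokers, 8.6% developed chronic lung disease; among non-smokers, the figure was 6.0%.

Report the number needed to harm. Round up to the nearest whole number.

absolute risk difference = 0.026000
1 / 0.026000 = 38.462 → round up → 39

39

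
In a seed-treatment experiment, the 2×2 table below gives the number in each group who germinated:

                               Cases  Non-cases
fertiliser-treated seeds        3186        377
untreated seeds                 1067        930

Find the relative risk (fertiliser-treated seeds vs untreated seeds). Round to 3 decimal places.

risk, fertiliser-treated seeds = 3186/3563 = 0.8942
risk, untreated seeds = 1067/1997 = 0.5343
RR = 0.8942 / 0.5343 = 1.674

1.674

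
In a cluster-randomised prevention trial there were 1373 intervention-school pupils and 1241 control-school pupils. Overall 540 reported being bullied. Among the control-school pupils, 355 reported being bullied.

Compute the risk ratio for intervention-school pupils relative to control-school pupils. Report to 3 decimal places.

0.471

intervention-school pupils with the outcome: 540 − 355 = 185
intervention-school pupils without the outcome: 1373 − 185 = 1188
control-school pupils without the outcome: 1241 − 355 = 886
risk, intervention-school pupils = 185/1373 = 0.1347
risk, control-school pupils = 355/1241 = 0.2861
RR = 0.1347 / 0.2861 = 0.471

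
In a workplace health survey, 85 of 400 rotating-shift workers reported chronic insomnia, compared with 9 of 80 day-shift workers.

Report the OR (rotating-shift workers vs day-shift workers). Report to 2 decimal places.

OR = (85 × 71) / (315 × 9) = 6035/2835 ≈ 2.13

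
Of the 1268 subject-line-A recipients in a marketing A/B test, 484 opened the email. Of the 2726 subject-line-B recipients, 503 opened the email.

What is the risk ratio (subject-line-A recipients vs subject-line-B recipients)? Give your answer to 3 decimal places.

risk, subject-line-A recipients = 484/1268 = 0.3817
risk, subject-line-B recipients = 503/2726 = 0.1845
RR = 0.3817 / 0.1845 = 2.069

RR ≈ 2.069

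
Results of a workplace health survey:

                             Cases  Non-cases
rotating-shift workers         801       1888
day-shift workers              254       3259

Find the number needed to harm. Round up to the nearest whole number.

risk, rotating-shift workers = 801/2689 = 0.297880
risk, day-shift workers = 254/3513 = 0.072303
absolute risk difference = 0.225577
1 / 0.225577 = 4.433 → round up → 5

NNH: 5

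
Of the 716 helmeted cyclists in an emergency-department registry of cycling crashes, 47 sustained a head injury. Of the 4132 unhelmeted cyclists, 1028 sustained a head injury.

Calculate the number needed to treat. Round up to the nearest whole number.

risk, helmeted cyclists = 47/716 = 0.065642
risk, unhelmeted cyclists = 1028/4132 = 0.248790
absolute risk difference = 0.183147
1 / 0.183147 = 5.460 → round up → 6

NNT: 6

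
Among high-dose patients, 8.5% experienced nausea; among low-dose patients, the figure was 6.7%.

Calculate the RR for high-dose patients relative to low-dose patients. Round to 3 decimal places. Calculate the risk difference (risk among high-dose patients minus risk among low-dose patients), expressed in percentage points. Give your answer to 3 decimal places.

RR = 0.0850 / 0.0670 = 1.269
risk difference = 0.0850 − 0.0670 = 0.0180 → 1.800 percentage points

RR = 1.269; RD = 1.800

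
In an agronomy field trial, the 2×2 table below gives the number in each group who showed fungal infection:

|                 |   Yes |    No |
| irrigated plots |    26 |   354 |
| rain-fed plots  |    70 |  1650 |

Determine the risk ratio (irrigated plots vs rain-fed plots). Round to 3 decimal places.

1.681

risk, irrigated plots = 26/380 = 0.06842
risk, rain-fed plots = 70/1720 = 0.04070
RR = 0.06842 / 0.04070 = 1.681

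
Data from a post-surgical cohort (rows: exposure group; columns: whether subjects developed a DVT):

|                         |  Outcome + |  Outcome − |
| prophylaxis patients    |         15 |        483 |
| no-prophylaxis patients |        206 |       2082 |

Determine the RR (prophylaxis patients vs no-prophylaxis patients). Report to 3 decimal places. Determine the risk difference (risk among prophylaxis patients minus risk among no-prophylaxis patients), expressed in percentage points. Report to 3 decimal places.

RR = 0.335; RD = -5.991

risk, prophylaxis patients = 15/498 = 0.03012
risk, no-prophylaxis patients = 206/2288 = 0.09003
RR = 0.03012 / 0.09003 = 0.335
risk difference = 0.03012 − 0.09003 = -0.05991 → -5.991 percentage points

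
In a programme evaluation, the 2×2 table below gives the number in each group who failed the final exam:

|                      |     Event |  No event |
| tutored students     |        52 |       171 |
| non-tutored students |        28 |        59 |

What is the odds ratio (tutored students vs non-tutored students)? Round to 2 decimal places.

0.64

odds, tutored students = 52/171 = 0.3041
odds, non-tutored students = 28/59 = 0.4746
OR = 0.3041 / 0.4746 = 0.64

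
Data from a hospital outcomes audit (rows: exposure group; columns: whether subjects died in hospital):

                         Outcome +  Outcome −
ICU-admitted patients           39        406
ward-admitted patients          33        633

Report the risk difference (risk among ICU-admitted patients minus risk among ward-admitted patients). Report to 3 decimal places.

RD = 0.038

risk, ICU-admitted patients = 39/445 = 0.08764
risk, ward-admitted patients = 33/666 = 0.04955
risk difference = 0.08764 − 0.04955 = 0.038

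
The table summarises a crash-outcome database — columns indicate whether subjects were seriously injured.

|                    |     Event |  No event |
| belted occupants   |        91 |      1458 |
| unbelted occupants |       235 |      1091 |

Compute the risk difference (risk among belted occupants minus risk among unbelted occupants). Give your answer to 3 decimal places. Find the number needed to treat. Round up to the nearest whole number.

RD = -0.118; NNT = 9

risk, belted occupants = 91/1549 = 0.0587
risk, unbelted occupants = 235/1326 = 0.1772
risk difference = 0.0587 − 0.1772 = -0.118
absolute risk difference = 0.118477
1 / 0.118477 = 8.440 → round up → 9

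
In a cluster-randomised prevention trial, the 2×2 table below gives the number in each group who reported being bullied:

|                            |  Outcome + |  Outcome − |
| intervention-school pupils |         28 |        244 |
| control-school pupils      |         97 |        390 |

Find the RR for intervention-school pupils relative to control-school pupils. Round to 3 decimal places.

RR ≈ 0.517

risk, intervention-school pupils = 28/272 = 0.1029
risk, control-school pupils = 97/487 = 0.1992
RR = 0.1029 / 0.1992 = 0.517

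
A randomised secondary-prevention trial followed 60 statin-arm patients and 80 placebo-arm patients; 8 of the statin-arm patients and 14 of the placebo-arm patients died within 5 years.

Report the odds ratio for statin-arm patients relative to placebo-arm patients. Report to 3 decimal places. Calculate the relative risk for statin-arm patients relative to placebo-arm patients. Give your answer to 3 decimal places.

OR = 0.725; RR = 0.762

odds, statin-arm patients = 8/52 = 0.1538
odds, placebo-arm patients = 14/66 = 0.2121
OR = 0.1538 / 0.2121 = 0.725
risk, statin-arm patients = 8/60 = 0.1333
risk, placebo-arm patients = 14/80 = 0.1750
RR = 0.1333 / 0.1750 = 0.762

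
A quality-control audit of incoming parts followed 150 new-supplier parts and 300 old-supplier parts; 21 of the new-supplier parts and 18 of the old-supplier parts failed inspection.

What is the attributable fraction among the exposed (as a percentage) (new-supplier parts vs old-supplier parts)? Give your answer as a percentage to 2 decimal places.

57.14%

risk, new-supplier parts = 21/150 = 0.1400
risk, old-supplier parts = 18/300 = 0.0600
AR% = (0.1400 − 0.0600) / 0.1400 = 0.5714 → 57.14%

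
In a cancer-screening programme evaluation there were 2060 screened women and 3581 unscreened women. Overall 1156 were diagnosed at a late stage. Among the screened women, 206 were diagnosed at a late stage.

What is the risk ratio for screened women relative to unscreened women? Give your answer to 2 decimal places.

screened women without the outcome: 2060 − 206 = 1854
unscreened women with the outcome: 1156 − 206 = 950
unscreened women without the outcome: 3581 − 950 = 2631
risk, screened women = 206/2060 = 0.1000
risk, unscreened women = 950/3581 = 0.2653
RR = 0.1000 / 0.2653 = 0.38

0.38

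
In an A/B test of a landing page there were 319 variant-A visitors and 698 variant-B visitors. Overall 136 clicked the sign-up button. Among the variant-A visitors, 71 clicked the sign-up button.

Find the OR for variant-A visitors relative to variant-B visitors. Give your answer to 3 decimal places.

2.788

variant-A visitors without the outcome: 319 − 71 = 248
variant-B visitors with the outcome: 136 − 71 = 65
variant-B visitors without the outcome: 698 − 65 = 633
OR = (71 × 633) / (248 × 65) = 44943/16120 ≈ 2.788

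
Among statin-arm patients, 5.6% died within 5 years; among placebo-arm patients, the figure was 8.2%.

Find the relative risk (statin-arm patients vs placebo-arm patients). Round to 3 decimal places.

RR = 0.0560 / 0.0820 = 0.683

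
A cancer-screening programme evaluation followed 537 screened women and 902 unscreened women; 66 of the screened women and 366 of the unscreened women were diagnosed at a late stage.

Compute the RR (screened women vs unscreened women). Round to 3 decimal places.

0.303

risk, screened women = 66/537 = 0.1229
risk, unscreened women = 366/902 = 0.4058
RR = 0.1229 / 0.4058 = 0.303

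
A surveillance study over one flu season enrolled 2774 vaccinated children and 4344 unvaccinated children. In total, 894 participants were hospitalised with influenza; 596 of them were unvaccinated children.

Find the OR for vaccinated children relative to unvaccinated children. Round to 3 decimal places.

vaccinated children with the outcome: 894 − 596 = 298
vaccinated children without the outcome: 2774 − 298 = 2476
unvaccinated children without the outcome: 4344 − 596 = 3748
OR = (298 × 3748) / (2476 × 596) = 1116904/1475696 ≈ 0.757

0.757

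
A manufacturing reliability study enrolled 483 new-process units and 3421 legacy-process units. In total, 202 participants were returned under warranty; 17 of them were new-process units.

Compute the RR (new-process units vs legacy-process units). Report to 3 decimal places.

new-process units without the outcome: 483 − 17 = 466
legacy-process units with the outcome: 202 − 17 = 185
legacy-process units without the outcome: 3421 − 185 = 3236
risk, new-process units = 17/483 = 0.03520
risk, legacy-process units = 185/3421 = 0.05408
RR = 0.03520 / 0.05408 = 0.651

0.651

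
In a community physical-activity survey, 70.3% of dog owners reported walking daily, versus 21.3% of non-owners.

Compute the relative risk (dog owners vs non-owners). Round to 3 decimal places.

RR = 0.7030 / 0.2130 = 3.300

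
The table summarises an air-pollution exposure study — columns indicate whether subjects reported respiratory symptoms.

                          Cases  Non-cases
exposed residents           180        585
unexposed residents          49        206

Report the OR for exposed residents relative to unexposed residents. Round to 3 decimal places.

OR = (180 × 206) / (585 × 49) = 37080/28665 ≈ 1.294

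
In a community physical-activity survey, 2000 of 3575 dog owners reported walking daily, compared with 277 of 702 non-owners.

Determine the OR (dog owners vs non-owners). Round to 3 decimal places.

OR = (2000 × 425) / (1575 × 277) = 850000/436275 ≈ 1.948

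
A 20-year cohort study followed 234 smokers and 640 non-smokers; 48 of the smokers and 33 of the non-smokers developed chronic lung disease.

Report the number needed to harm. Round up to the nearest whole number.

risk, smokers = 48/234 = 0.205128
risk, non-smokers = 33/640 = 0.051562
absolute risk difference = 0.153566
1 / 0.153566 = 6.512 → round up → 7

7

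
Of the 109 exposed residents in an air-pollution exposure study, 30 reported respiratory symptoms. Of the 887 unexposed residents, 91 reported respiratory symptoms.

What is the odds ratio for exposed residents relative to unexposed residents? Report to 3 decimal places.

odds, exposed residents = 30/79 = 0.3797
odds, unexposed residents = 91/796 = 0.1143
OR = 0.3797 / 0.1143 = 3.322

OR ≈ 3.322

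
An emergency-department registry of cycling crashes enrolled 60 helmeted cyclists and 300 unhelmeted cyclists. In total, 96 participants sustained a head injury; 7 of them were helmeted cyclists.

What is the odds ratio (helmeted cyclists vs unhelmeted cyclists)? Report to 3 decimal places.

OR = 0.313

helmeted cyclists without the outcome: 60 − 7 = 53
unhelmeted cyclists with the outcome: 96 − 7 = 89
unhelmeted cyclists without the outcome: 300 − 89 = 211
OR = (7 × 211) / (53 × 89) = 1477/4717 ≈ 0.313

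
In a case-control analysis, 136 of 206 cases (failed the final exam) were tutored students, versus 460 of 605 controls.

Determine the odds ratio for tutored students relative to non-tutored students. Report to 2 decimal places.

0.61

odds, tutored students = 136/460 = 0.2957
odds, non-tutored students = 70/145 = 0.4828
OR = 0.2957 / 0.4828 = 0.61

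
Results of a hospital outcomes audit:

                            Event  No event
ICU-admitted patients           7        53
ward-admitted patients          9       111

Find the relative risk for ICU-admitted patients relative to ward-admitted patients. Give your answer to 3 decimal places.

RR = 1.556

risk, ICU-admitted patients = 7/60 = 0.1167
risk, ward-admitted patients = 9/120 = 0.0750
RR = 0.1167 / 0.0750 = 1.556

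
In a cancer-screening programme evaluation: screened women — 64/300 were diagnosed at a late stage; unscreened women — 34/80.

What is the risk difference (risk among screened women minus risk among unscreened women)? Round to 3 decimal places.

RD: -0.212

risk, screened women = 64/300 = 0.2133
risk, unscreened women = 34/80 = 0.4250
risk difference = 0.2133 − 0.4250 = -0.212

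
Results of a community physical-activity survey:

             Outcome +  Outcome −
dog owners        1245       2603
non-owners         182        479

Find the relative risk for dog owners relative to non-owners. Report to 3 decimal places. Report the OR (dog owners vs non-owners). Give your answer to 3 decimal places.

RR = 1.175; OR = 1.259

risk, dog owners = 1245/3848 = 0.3235
risk, non-owners = 182/661 = 0.2753
RR = 0.3235 / 0.2753 = 1.175
odds, dog owners = 1245/2603 = 0.4783
odds, non-owners = 182/479 = 0.3800
OR = 0.4783 / 0.3800 = 1.259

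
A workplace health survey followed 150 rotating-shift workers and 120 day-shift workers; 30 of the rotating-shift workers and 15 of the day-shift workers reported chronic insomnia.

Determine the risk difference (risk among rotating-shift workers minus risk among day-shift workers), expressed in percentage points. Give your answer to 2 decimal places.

risk, rotating-shift workers = 30/150 = 0.2000
risk, day-shift workers = 15/120 = 0.1250
risk difference = 0.2000 − 0.1250 = 0.0750 → 7.50 percentage points

7.50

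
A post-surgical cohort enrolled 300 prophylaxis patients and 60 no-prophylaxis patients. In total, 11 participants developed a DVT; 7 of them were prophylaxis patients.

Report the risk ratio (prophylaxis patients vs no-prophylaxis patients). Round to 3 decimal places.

0.350

prophylaxis patients without the outcome: 300 − 7 = 293
no-prophylaxis patients with the outcome: 11 − 7 = 4
no-prophylaxis patients without the outcome: 60 − 4 = 56
risk, prophylaxis patients = 7/300 = 0.02333
risk, no-prophylaxis patients = 4/60 = 0.06667
RR = 0.02333 / 0.06667 = 0.350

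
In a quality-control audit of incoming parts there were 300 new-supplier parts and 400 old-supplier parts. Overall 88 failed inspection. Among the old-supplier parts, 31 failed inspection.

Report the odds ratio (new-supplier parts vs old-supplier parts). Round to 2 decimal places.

new-supplier parts with the outcome: 88 − 31 = 57
new-supplier parts without the outcome: 300 − 57 = 243
old-supplier parts without the outcome: 400 − 31 = 369
OR = (57 × 369) / (243 × 31) = 21033/7533 ≈ 2.79

OR ≈ 2.79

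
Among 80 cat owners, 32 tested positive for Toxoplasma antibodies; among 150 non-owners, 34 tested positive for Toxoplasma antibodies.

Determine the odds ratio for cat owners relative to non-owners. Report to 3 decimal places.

OR = (32 × 116) / (48 × 34) = 3712/1632 ≈ 2.275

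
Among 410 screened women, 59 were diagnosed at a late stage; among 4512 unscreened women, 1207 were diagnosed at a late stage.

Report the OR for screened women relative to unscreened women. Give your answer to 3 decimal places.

OR ≈ 0.460

odds, screened women = 59/351 = 0.1681
odds, unscreened women = 1207/3305 = 0.3652
OR = 0.1681 / 0.3652 = 0.460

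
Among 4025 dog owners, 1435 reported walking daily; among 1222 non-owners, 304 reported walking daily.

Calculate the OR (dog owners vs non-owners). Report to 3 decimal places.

OR = (1435 × 918) / (2590 × 304) = 1317330/787360 ≈ 1.673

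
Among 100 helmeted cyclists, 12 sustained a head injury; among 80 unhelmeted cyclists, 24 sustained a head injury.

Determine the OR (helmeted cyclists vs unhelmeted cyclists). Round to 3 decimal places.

OR = (12 × 56) / (88 × 24) = 672/2112 ≈ 0.318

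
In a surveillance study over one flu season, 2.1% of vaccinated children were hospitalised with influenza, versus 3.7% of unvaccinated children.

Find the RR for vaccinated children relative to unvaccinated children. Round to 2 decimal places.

RR = 0.02100 / 0.03700 = 0.57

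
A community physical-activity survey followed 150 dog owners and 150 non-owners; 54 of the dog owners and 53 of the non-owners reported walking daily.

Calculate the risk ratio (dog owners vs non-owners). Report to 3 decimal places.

1.019

risk, dog owners = 54/150 = 0.3600
risk, non-owners = 53/150 = 0.3533
RR = 0.3600 / 0.3533 = 1.019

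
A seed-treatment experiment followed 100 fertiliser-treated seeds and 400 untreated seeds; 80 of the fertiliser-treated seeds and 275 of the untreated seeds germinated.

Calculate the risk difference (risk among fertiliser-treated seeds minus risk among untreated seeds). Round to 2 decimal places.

RD: 0.11

risk, fertiliser-treated seeds = 80/100 = 0.8000
risk, untreated seeds = 275/400 = 0.6875
risk difference = 0.8000 − 0.6875 = 0.11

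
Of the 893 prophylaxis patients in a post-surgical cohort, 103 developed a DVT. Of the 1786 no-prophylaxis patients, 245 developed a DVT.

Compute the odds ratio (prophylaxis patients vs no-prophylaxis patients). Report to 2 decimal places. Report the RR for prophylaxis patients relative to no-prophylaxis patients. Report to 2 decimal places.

odds, prophylaxis patients = 103/790 = 0.1304
odds, no-prophylaxis patients = 245/1541 = 0.1590
OR = 0.1304 / 0.1590 = 0.82
risk, prophylaxis patients = 103/893 = 0.1153
risk, no-prophylaxis patients = 245/1786 = 0.1372
RR = 0.1153 / 0.1372 = 0.84

OR = 0.82; RR = 0.84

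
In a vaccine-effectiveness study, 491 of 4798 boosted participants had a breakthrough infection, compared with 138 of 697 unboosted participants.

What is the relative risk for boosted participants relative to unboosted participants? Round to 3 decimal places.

risk, boosted participants = 491/4798 = 0.1023
risk, unboosted participants = 138/697 = 0.1980
RR = 0.1023 / 0.1980 = 0.517

0.517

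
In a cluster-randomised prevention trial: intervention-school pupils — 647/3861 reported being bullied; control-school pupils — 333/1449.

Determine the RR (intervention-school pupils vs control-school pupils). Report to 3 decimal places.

risk, intervention-school pupils = 647/3861 = 0.1676
risk, control-school pupils = 333/1449 = 0.2298
RR = 0.1676 / 0.2298 = 0.729

RR: 0.729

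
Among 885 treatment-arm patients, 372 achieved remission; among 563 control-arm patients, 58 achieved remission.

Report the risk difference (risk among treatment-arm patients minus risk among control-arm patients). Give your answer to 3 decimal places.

risk, treatment-arm patients = 372/885 = 0.4203
risk, control-arm patients = 58/563 = 0.1030
risk difference = 0.4203 − 0.1030 = 0.317

RD: 0.317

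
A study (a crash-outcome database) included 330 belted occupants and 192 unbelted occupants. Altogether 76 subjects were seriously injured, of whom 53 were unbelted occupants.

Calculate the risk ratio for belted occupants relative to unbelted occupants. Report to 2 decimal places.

RR ≈ 0.25

belted occupants with the outcome: 76 − 53 = 23
belted occupants without the outcome: 330 − 23 = 307
unbelted occupants without the outcome: 192 − 53 = 139
risk, belted occupants = 23/330 = 0.0697
risk, unbelted occupants = 53/192 = 0.2760
RR = 0.0697 / 0.2760 = 0.25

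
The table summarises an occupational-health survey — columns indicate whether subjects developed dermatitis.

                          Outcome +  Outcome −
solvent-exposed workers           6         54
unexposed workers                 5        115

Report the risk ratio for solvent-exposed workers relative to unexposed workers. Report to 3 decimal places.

2.400

risk, solvent-exposed workers = 6/60 = 0.10000
risk, unexposed workers = 5/120 = 0.04167
RR = 0.10000 / 0.04167 = 2.400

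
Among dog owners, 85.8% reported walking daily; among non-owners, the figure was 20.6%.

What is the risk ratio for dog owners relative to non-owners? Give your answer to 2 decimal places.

RR = 0.8580 / 0.2060 = 4.17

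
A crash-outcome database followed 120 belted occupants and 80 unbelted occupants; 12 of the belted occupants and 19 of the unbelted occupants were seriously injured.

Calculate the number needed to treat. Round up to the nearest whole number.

8

risk, belted occupants = 12/120 = 0.100000
risk, unbelted occupants = 19/80 = 0.237500
absolute risk difference = 0.137500
1 / 0.137500 = 7.273 → round up → 8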